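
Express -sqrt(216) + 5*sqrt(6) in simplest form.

-sqrt(6)

sqrt(216) = 6*sqrt(6); 5*sqrt(6) = 5*sqrt(6)
Combine: (-6 + 5)·sqrt(6) = -sqrt(6)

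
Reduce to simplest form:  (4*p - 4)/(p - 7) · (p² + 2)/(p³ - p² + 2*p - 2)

4/(p - 7)

Factor: 4*p - 4 = 4·(p - 1);  p³ - p² + 2*p - 2 = (p - 1)·(p² + 2)
Cancel the common factors (p² + 2), (p - 1).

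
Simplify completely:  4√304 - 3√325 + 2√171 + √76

-15*√13 + 24*√19

4√304 = 16*√19; 3√325 = 15*√13; 2√171 = 6*√19; √76 = 2*√19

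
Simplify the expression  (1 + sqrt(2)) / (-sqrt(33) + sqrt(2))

Multiply numerator and denominator by sqrt(2) + sqrt(33).
Denominator becomes -31; numerator becomes sqrt(2) + 2 + sqrt(33) + sqrt(66).

(-sqrt(66) - sqrt(33) - 2 - sqrt(2))/31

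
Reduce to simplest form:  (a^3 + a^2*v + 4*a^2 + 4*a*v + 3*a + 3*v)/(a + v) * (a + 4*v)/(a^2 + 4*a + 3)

a + 4*v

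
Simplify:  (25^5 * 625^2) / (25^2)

25^5 = 5^10; 625^2 = 5^8; 25^2 = 5^4
Combine exponents: 5^14

5^14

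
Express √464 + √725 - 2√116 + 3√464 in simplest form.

17*√29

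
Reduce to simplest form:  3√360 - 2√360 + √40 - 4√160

-8*√10

3√360 = 18*√10; 2√360 = 12*√10; √40 = 2*√10; 4√160 = 16*√10
Combine: (18 - 12 + 2 - 16)·√10 = -8*√10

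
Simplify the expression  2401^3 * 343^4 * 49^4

7^32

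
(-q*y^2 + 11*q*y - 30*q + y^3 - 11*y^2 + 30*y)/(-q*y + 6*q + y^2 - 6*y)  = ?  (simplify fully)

Factor: -q*y^2 + 11*q*y - 30*q + y^3 - 11*y^2 + 30*y = (-q + y)*(y - 6)*(y - 5);  -q*y + 6*q + y^2 - 6*y = (-q + y)*(y - 6)
Cancel the common factors (y - 6), (-q + y).

y - 5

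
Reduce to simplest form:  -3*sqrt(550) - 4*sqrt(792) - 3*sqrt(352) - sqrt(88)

3*sqrt(550) = 15*sqrt(22); 4*sqrt(792) = 24*sqrt(22); 3*sqrt(352) = 12*sqrt(22); sqrt(88) = 2*sqrt(22)
Combine: (-15 - 24 - 12 - 2)·sqrt(22) = -53*sqrt(22)

-53*sqrt(22)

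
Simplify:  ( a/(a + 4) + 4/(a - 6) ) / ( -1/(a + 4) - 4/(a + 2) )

Numerator: a/(a + 4) + 4/(a - 6) = (a**2 - 2*a + 16)/(a**2 - 2*a - 24)
Denominator: -1/(a + 4) - 4/(a + 2) = (-5*a - 18)/(a**2 + 6*a + 8)
Divide: ((a**2 - 2*a + 16)/(a**2 - 2*a - 24)) · ((a**2 + 6*a + 8)/(-5*a - 18)) = (-a**3 - 12*a - 32)/(5*a**2 - 12*a - 108)

(-a**3 - 12*a - 32)/(5*a**2 - 12*a - 108)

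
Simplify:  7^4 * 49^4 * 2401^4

7^28

7^4 = 7^4; 49^4 = 7^8; 2401^4 = 7^16
Combine exponents: 7^28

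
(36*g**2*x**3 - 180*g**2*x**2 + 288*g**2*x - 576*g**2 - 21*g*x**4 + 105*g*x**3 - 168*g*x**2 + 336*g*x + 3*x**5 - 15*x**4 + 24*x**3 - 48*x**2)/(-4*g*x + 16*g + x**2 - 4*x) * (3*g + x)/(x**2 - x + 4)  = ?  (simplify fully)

Factor: 36*g**2*x**3 - 180*g**2*x**2 + 288*g**2*x - 576*g**2 - 21*g*x**4 + 105*g*x**3 - 168*g*x**2 + 336*g*x + 3*x**5 - 15*x**4 + 24*x**3 - 48*x**2 = 3*(-4*g + x)*(x**2 - x + 4)*(x - 4)*(-3*g + x);  -4*g*x + 16*g + x**2 - 4*x = (-4*g + x)*(x - 4)
Cancel the common factors (x**2 - x + 4), (-4*g + x), (x - 4).

-27*g**2 + 3*x**2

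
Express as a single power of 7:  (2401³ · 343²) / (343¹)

2401³ = 7^12; 343² = 7^6; 343¹ = 7^3
Combine exponents: 7^15

7^15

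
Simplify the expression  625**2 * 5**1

625**2 = 5**8; 5**1 = 5**1
Combine exponents: 5**9

5**9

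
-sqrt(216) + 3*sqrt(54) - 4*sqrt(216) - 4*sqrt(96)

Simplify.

-37*sqrt(6)

sqrt(216) = 6*sqrt(6); 3*sqrt(54) = 9*sqrt(6); 4*sqrt(216) = 24*sqrt(6); 4*sqrt(96) = 16*sqrt(6)
Combine: (-6 + 9 - 24 - 16)·sqrt(6) = -37*sqrt(6)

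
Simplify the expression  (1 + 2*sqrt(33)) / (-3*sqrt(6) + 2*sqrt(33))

(3*sqrt(6) + 2*sqrt(33) + 18*sqrt(22) + 132)/78

Multiply numerator and denominator by 3*sqrt(6) + 2*sqrt(33).
Denominator becomes 78; numerator becomes 3*sqrt(6) + 2*sqrt(33) + 18*sqrt(22) + 132.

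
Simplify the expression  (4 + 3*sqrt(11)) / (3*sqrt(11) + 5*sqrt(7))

Multiply numerator and denominator by -5*sqrt(7) + 3*sqrt(11).
Denominator becomes -76; numerator becomes -15*sqrt(77) - 20*sqrt(7) + 12*sqrt(11) + 99.

(-99 - 12*sqrt(11) + 20*sqrt(7) + 15*sqrt(77))/76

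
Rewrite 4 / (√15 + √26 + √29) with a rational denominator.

(-√11310 + 6*√29 + 9*√26 + 20*√15)/177

Group as (√15 + √26) + √29; multiply by (√15 + √26) - √29, then rationalise the remaining surd.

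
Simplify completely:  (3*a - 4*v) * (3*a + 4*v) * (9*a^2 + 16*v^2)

81*a^4 - 256*v^4

Pair the conjugate factors: ((3*a)+(4*v))((3*a)-(4*v)) = 9*a^2 - 16*v^2, then repeat with the next factor.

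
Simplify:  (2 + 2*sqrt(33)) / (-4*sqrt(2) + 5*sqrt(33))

(8*sqrt(2) + 10*sqrt(33) + 8*sqrt(66) + 330)/793

Multiply numerator and denominator by 4*sqrt(2) + 5*sqrt(33).
Denominator becomes 793; numerator becomes 8*sqrt(2) + 10*sqrt(33) + 8*sqrt(66) + 330.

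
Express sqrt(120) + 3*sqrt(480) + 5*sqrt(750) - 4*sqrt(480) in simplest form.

23*sqrt(30)

sqrt(120) = 2*sqrt(30); 3*sqrt(480) = 12*sqrt(30); 5*sqrt(750) = 25*sqrt(30); 4*sqrt(480) = 16*sqrt(30)
Combine: (2 + 12 + 25 - 16)·sqrt(30) = 23*sqrt(30)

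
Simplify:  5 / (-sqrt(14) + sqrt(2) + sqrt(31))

(-215*sqrt(2) - 20*sqrt(217) + 95*sqrt(14) + 75*sqrt(31))/113

Group as (sqrt(2) + sqrt(31)) - sqrt(14); multiply by (sqrt(2) + sqrt(31)) + sqrt(14), then rationalise the remaining surd.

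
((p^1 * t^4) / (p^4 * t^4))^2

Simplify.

Inside the bracket: (p^-3)
Raise to the power 2: (p^-6)

p^(-6)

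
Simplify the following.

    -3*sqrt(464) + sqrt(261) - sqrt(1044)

3*sqrt(464) = 12*sqrt(29); sqrt(261) = 3*sqrt(29); sqrt(1044) = 6*sqrt(29)
Combine: (-12 + 3 - 6)·sqrt(29) = -15*sqrt(29)

-15*sqrt(29)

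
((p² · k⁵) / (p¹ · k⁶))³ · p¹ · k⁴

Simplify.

k*p⁴

Inside the bracket: p¹ · (k^-1)
Raise to the power 3: p³ · (k^-3)
Multiply by p¹ · k⁴: add exponents.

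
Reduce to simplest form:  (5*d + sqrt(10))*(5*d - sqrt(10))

25*d**2 - 10

Product of conjugates: (P+Q)(P-Q) = P**2 - Q**2.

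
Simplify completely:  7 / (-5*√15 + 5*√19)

Multiply numerator and denominator by 5*√15 + 5*√19.
Denominator becomes 100; numerator becomes 35*√15 + 35*√19.

(7*√15 + 7*√19)/20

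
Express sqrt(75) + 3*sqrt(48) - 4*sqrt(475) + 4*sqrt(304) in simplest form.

sqrt(75) = 5*sqrt(3); 3*sqrt(48) = 12*sqrt(3); 4*sqrt(475) = 20*sqrt(19); 4*sqrt(304) = 16*sqrt(19)

-4*sqrt(19) + 17*sqrt(3)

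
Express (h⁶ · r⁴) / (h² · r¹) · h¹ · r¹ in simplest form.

h⁵*r⁴

Quotient: h⁴ · r³
Multiply by h¹ · r¹: add exponents.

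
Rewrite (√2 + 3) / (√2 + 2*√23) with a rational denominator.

(-3*√2 - 2 + 2*√46 + 6*√23)/90

Multiply numerator and denominator by -2*√23 + √2.
Denominator becomes -90; numerator becomes -6*√23 - 2*√46 + 2 + 3*√2.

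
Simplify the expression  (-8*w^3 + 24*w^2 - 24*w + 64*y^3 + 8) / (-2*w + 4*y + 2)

4*w^2 + 8*w*y - 8*w + 16*y^2 - 8*y + 4

Apply the difference-of-cubes factorisation and cancel (-2*w + 4*y + 2).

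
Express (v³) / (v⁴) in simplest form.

1/v

Quotient: (v^-1)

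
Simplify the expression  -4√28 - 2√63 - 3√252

-32*√7

4√28 = 8*√7; 2√63 = 6*√7; 3√252 = 18*√7
Combine: (-8 - 6 - 18)·√7 = -32*√7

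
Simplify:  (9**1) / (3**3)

3**(-1)

9**1 = 3**2; 3**3 = 3**3
Combine exponents: 3**(-1)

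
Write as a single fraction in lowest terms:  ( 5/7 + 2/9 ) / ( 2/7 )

Numerator: 5/7 + 2/9 = 59/63
Denominator: 2/7 = 2/7
Divide: (59/63) · (7/2) = 59/18

59/18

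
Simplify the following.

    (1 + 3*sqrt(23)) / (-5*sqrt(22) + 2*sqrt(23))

Multiply numerator and denominator by 2*sqrt(23) + 5*sqrt(22).
Denominator becomes -458; numerator becomes 2*sqrt(23) + 5*sqrt(22) + 138 + 15*sqrt(506).

(-15*sqrt(506) - 138 - 5*sqrt(22) - 2*sqrt(23))/458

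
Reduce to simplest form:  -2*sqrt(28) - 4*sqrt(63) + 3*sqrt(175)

-sqrt(7)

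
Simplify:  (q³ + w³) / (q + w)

q² - q*w + w²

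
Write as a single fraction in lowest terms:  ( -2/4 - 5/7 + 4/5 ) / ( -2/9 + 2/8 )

Numerator: -2/4 - 5/7 + 4/5 = -29/70
Denominator: -2/9 + 2/8 = 1/36
Divide: (-29/70) · (36) = -522/35

-522/35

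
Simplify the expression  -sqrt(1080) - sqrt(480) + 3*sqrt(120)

sqrt(1080) = 6*sqrt(30); sqrt(480) = 4*sqrt(30); 3*sqrt(120) = 6*sqrt(30)
Combine: (-6 - 4 + 6)·sqrt(30) = -4*sqrt(30)

-4*sqrt(30)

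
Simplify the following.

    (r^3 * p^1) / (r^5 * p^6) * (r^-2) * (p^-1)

Quotient: (r^-2) * (p^-5)
Multiply by (r^-2) * (p^-1): add exponents.

1/(p^6*r^4)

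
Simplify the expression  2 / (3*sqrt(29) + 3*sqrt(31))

(-sqrt(29) + sqrt(31))/3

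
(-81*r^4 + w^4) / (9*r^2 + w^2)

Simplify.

Factor w^4 - (3*r)^4 and cancel (9*r^2 + w^2).

-9*r^2 + w^2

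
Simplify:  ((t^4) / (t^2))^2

Inside the bracket: t^2
Raise to the power 2: t^4

t^4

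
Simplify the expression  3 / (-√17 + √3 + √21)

(-21*√17 - 3*√21 + 105*√3 + 18*√119)/203

Group as (√3 + √21) - √17; multiply by (√3 + √21) + √17, then rationalise the remaining surd.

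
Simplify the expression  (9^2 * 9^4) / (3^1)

3^11

9^2 = 3^4; 9^4 = 3^8; 3^1 = 3^1
Combine exponents: 3^11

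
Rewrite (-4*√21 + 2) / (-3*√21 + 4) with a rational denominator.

Multiply numerator and denominator by 4 + 3*√21.
Denominator becomes -173; numerator becomes -244 - 10*√21.

(10*√21 + 244)/173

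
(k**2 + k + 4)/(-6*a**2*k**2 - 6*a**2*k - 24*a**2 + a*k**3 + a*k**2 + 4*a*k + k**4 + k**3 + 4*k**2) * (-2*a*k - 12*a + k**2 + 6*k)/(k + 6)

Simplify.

Factor: -6*a**2*k**2 - 6*a**2*k - 24*a**2 + a*k**3 + a*k**2 + 4*a*k + k**4 + k**3 + 4*k**2 = (3*a + k)*(-2*a + k)*(k**2 + k + 4);  -2*a*k - 12*a + k**2 + 6*k = (-2*a + k)*(k + 6)
Cancel the common factors (k**2 + k + 4), (k + 6), (-2*a + k).

1/(3*a + k)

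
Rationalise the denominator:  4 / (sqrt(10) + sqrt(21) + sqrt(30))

(-240*sqrt(7) + 4*sqrt(30) + 76*sqrt(21) + 164*sqrt(10))/839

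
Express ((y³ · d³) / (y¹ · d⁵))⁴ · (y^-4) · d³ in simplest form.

y⁴/d⁵

Inside the bracket: y² · (d^-2)
Raise to the power 4: y⁸ · (d^-8)
Multiply by (y^-4) · d³: add exponents.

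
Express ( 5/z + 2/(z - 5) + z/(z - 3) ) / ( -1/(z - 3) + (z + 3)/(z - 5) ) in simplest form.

(z**3 + 2*z**2 - 46*z + 75)/(z**3 - z**2 - 4*z)

Numerator: 5/z + 2/(z - 5) + z/(z - 3) = (z**3 + 2*z**2 - 46*z + 75)/(z**3 - 8*z**2 + 15*z)
Denominator: -1/(z - 3) + (z + 3)/(z - 5) = (z**2 - z - 4)/(z**2 - 8*z + 15)
Divide: ((z**3 + 2*z**2 - 46*z + 75)/(z**3 - 8*z**2 + 15*z)) · ((z**2 - 8*z + 15)/(z**2 - z - 4)) = (z**3 + 2*z**2 - 46*z + 75)/(z**3 - z**2 - 4*z)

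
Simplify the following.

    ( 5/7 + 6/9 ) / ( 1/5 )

145/21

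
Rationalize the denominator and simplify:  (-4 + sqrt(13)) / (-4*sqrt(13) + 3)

Multiply numerator and denominator by 3 + 4*sqrt(13).
Denominator becomes -199; numerator becomes -13*sqrt(13) + 40.

(-40 + 13*sqrt(13))/199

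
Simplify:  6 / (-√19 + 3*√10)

(6*√19 + 18*√10)/71

Multiply numerator and denominator by √19 + 3*√10.
Denominator becomes 71; numerator becomes 6*√19 + 18*√10.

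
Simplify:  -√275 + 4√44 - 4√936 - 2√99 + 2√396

-24*√26 + 9*√11

√275 = 5*√11; 4√44 = 8*√11; 4√936 = 24*√26; 2√99 = 6*√11; 2√396 = 12*√11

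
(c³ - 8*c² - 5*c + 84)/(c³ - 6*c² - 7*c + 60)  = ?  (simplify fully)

(c - 7)/(c - 5)

Factor: c³ - 8*c² - 5*c + 84 = (c + 3)·(c - 4)·(c - 7);  c³ - 6*c² - 7*c + 60 = (c - 4)·(c - 5)·(c + 3)
Cancel the common factors (c + 3), (c - 4).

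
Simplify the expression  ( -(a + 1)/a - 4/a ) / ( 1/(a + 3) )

(-a^2 - 8*a - 15)/a

Numerator: -(a + 1)/a - 4/a = (-a - 5)/a
Denominator: 1/(a + 3) = 1/(a + 3)
Divide: ((-a - 5)/a) · (a + 3) = (-a^2 - 8*a - 15)/a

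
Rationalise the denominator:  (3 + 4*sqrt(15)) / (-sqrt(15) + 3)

Multiply numerator and denominator by 3 + sqrt(15).
Denominator becomes -6; numerator becomes 15*sqrt(15) + 69.

(-23 - 5*sqrt(15))/2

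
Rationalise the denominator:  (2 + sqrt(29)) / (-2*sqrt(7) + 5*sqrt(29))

(4*sqrt(7) + 2*sqrt(203) + 10*sqrt(29) + 145)/697

Multiply numerator and denominator by 2*sqrt(7) + 5*sqrt(29).
Denominator becomes 697; numerator becomes 4*sqrt(7) + 2*sqrt(203) + 10*sqrt(29) + 145.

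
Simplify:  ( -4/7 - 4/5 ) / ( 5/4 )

-192/175

Numerator: -4/7 - 4/5 = -48/35
Denominator: 5/4 = 5/4
Divide: (-48/35) · (4/5) = -192/175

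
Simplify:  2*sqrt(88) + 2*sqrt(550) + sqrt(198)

2*sqrt(88) = 4*sqrt(22); 2*sqrt(550) = 10*sqrt(22); sqrt(198) = 3*sqrt(22)
Combine: (4 + 10 + 3)·sqrt(22) = 17*sqrt(22)

17*sqrt(22)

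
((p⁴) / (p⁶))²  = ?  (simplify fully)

p^(-4)

Inside the bracket: (p^-2)
Raise to the power 2: (p^-4)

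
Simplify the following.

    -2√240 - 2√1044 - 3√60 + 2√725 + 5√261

-14*√15 + 13*√29

2√240 = 8*√15; 2√1044 = 12*√29; 3√60 = 6*√15; 2√725 = 10*√29; 5√261 = 15*√29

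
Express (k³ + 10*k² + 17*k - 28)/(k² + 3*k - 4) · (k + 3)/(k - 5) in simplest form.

Factor: k³ + 10*k² + 17*k - 28 = (k + 4)·(k + 7)·(k - 1);  k² + 3*k - 4 = (k - 1)·(k + 4)
Cancel the common factors (k + 4), (k - 1).

(k² + 10*k + 21)/(k - 5)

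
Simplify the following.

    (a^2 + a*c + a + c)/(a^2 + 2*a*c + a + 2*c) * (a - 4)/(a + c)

Factor: a^2 + a*c + a + c = (a + 1)*(a + c);  a^2 + 2*a*c + a + 2*c = (a + 1)*(a + 2*c)
Cancel the common factors (a + c), (a + 1).

(a - 4)/(a + 2*c)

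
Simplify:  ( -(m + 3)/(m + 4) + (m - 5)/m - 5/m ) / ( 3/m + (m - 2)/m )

(-9*m - 40)/(m^2 + 5*m + 4)

Numerator: -(m + 3)/(m + 4) + (m - 5)/m - 5/m = (-9*m - 40)/(m^2 + 4*m)
Denominator: 3/m + (m - 2)/m = (m + 1)/m
Divide: ((-9*m - 40)/(m^2 + 4*m)) · (m/(m + 1)) = (-9*m - 40)/(m^2 + 5*m + 4)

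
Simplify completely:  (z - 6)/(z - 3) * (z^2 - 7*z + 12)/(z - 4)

Factor: z^2 - 7*z + 12 = (z - 4)*(z - 3)
Cancel the common factors (z - 4), (z - 3).

z - 6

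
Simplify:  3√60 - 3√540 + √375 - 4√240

-23*√15

3√60 = 6*√15; 3√540 = 18*√15; √375 = 5*√15; 4√240 = 16*√15
Combine: (6 - 18 + 5 - 16)·√15 = -23*√15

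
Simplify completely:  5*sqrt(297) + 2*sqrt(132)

19*sqrt(33)

5*sqrt(297) = 15*sqrt(33); 2*sqrt(132) = 4*sqrt(33)
Combine: (15 + 4)·sqrt(33) = 19*sqrt(33)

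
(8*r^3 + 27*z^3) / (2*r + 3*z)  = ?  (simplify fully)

(3*z)^3 + (2*r)^3 = (2*r + 3*z)(4*r^2 - 6*r*z + 9*z^2).

4*r^2 - 6*r*z + 9*z^2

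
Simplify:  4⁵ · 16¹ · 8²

4⁵ = 2^10; 16¹ = 2^4; 8² = 2^6
Combine exponents: 2^20

2^20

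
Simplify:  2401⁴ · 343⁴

7^28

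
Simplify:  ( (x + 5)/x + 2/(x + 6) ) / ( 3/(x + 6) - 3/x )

Numerator: (x + 5)/x + 2/(x + 6) = (x² + 13*x + 30)/(x² + 6*x)
Denominator: 3/(x + 6) - 3/x = -18/(x² + 6*x)
Divide: ((x² + 13*x + 30)/(x² + 6*x)) · (-x²/18 - x/3) = -x²/18 - 13*x/18 - 5/3

-x²/18 - 13*x/18 - 5/3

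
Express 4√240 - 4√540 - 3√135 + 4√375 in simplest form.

3*√15

4√240 = 16*√15; 4√540 = 24*√15; 3√135 = 9*√15; 4√375 = 20*√15
Combine: (16 - 24 - 9 + 20)·√15 = 3*√15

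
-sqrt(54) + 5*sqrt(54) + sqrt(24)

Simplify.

14*sqrt(6)

sqrt(54) = 3*sqrt(6); 5*sqrt(54) = 15*sqrt(6); sqrt(24) = 2*sqrt(6)
Combine: (-3 + 15 + 2)·sqrt(6) = 14*sqrt(6)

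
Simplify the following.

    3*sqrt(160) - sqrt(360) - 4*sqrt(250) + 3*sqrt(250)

sqrt(10)

3*sqrt(160) = 12*sqrt(10); sqrt(360) = 6*sqrt(10); 4*sqrt(250) = 20*sqrt(10); 3*sqrt(250) = 15*sqrt(10)
Combine: (12 - 6 - 20 + 15)·sqrt(10) = sqrt(10)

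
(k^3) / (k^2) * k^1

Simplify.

Quotient: k^1
Multiply by k^1: add exponents.

k^2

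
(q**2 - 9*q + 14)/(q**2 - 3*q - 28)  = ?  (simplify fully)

Factor: q**2 - 9*q + 14 = (q - 2)*(q - 7);  q**2 - 3*q - 28 = (q + 4)*(q - 7)
Cancel the common factor (q - 7).

(q - 2)/(q + 4)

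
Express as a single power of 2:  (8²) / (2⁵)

8² = 2^6; 2⁵ = 2^5
Combine exponents: 2^1

2^1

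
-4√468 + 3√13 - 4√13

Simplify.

-25*√13

4√468 = 24*√13; 3√13 = 3*√13; 4√13 = 4*√13
Combine: (-24 + 3 - 4)·√13 = -25*√13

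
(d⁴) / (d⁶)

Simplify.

d^(-2)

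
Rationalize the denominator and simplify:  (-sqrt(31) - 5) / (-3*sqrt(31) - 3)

(2*sqrt(31) + 13)/45

Multiply numerator and denominator by -3 + 3*sqrt(31).
Denominator becomes -270; numerator becomes -78 - 12*sqrt(31).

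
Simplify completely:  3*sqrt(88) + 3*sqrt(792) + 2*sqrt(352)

3*sqrt(88) = 6*sqrt(22); 3*sqrt(792) = 18*sqrt(22); 2*sqrt(352) = 8*sqrt(22)
Combine: (6 + 18 + 8)·sqrt(22) = 32*sqrt(22)

32*sqrt(22)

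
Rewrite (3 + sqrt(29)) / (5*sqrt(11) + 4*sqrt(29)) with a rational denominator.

(-5*sqrt(319) - 15*sqrt(11) + 12*sqrt(29) + 116)/189

Multiply numerator and denominator by -5*sqrt(11) + 4*sqrt(29).
Denominator becomes 189; numerator becomes -5*sqrt(319) - 15*sqrt(11) + 12*sqrt(29) + 116.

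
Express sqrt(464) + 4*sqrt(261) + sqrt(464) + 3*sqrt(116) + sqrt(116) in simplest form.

sqrt(464) = 4*sqrt(29); 4*sqrt(261) = 12*sqrt(29); sqrt(464) = 4*sqrt(29); 3*sqrt(116) = 6*sqrt(29); sqrt(116) = 2*sqrt(29)
Combine: (4 + 12 + 4 + 6 + 2)·sqrt(29) = 28*sqrt(29)

28*sqrt(29)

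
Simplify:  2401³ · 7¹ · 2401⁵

7^33

2401³ = 7^12; 7¹ = 7^1; 2401⁵ = 7^20
Combine exponents: 7^33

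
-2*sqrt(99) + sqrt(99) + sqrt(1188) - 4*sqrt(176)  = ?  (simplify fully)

2*sqrt(99) = 6*sqrt(11); sqrt(99) = 3*sqrt(11); sqrt(1188) = 6*sqrt(33); 4*sqrt(176) = 16*sqrt(11)

-19*sqrt(11) + 6*sqrt(33)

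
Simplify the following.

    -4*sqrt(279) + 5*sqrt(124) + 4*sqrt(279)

10*sqrt(31)

4*sqrt(279) = 12*sqrt(31); 5*sqrt(124) = 10*sqrt(31); 4*sqrt(279) = 12*sqrt(31)
Combine: (-12 + 10 + 12)·sqrt(31) = 10*sqrt(31)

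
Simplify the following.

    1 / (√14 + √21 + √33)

(-21*√22 + √33 + 13*√21 + 20*√14)/586

Group as (√14 + √33) + √21; multiply by (√14 + √33) - √21, then rationalise the remaining surd.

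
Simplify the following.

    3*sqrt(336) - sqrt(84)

3*sqrt(336) = 12*sqrt(21); sqrt(84) = 2*sqrt(21)
Combine: (12 - 2)·sqrt(21) = 10*sqrt(21)

10*sqrt(21)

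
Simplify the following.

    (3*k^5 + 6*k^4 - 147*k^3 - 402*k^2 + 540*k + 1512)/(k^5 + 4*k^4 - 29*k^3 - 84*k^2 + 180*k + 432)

(3*k^2 - 27*k + 42)/(k^2 - 7*k + 12)

Factor: 3*k^5 + 6*k^4 - 147*k^3 - 402*k^2 + 540*k + 1512 = 3*(k - 7)*(k + 3)*(k - 2)*(k + 6)*(k + 2);  k^5 + 4*k^4 - 29*k^3 - 84*k^2 + 180*k + 432 = (k + 2)*(k - 3)*(k + 3)*(k + 6)*(k - 4)
Cancel the common factors (k + 2), (k + 6), (k + 3).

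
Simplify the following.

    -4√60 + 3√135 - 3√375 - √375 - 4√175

4√60 = 8*√15; 3√135 = 9*√15; 3√375 = 15*√15; √375 = 5*√15; 4√175 = 20*√7

-19*√15 - 20*√7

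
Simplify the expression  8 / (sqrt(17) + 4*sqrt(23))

Multiply numerator and denominator by -4*sqrt(23) + sqrt(17).
Denominator becomes -351; numerator becomes -32*sqrt(23) + 8*sqrt(17).

(-8*sqrt(17) + 32*sqrt(23))/351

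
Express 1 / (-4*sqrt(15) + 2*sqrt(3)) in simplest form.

Multiply numerator and denominator by 2*sqrt(3) + 4*sqrt(15).
Denominator becomes -228; numerator becomes 2*sqrt(3) + 4*sqrt(15).

(-2*sqrt(15) - sqrt(3))/114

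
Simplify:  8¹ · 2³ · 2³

2^9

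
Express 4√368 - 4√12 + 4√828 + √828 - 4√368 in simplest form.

-8*√3 + 30*√23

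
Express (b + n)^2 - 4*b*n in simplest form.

(b - n)^2

Expanding gives b^2 - 2*b*n + n^2, a perfect square.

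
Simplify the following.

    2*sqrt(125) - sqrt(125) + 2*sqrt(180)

2*sqrt(125) = 10*sqrt(5); sqrt(125) = 5*sqrt(5); 2*sqrt(180) = 12*sqrt(5)
Combine: (10 - 5 + 12)·sqrt(5) = 17*sqrt(5)

17*sqrt(5)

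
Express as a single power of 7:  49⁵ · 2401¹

49⁵ = 7^10; 2401¹ = 7^4
Combine exponents: 7^14

7^14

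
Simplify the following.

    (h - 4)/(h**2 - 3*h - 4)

1/(h + 1)

Factor: h**2 - 3*h - 4 = (h + 1)*(h - 4)
Cancel the common factor (h - 4).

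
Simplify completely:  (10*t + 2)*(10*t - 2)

100*t^2 - 4

Product of conjugates: (P+Q)(P-Q) = P^2 - Q^2.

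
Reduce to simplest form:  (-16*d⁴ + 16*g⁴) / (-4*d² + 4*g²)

Difference of fourth powers: factor out (-4*d² + 4*g²).

4*d² + 4*g²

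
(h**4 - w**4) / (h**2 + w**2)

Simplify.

h**2 - w**2

Difference of fourth powers: factor out (h**2 + w**2).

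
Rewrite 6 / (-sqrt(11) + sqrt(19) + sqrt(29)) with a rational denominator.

Group as (sqrt(19) + sqrt(29)) - sqrt(11); multiply by (sqrt(19) + sqrt(29)) + sqrt(11), then rationalise the remaining surd.

(-222*sqrt(11) + 6*sqrt(29) + 126*sqrt(19) + 12*sqrt(6061))/835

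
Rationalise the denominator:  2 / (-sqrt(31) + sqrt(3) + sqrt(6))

Group as (sqrt(3) + sqrt(6)) - sqrt(31); multiply by (sqrt(3) + sqrt(6)) + sqrt(31), then rationalise the remaining surd.

(-11*sqrt(31) - 14*sqrt(6) - 17*sqrt(3) - 3*sqrt(62))/103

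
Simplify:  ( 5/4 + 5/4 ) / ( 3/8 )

20/3

Numerator: 5/4 + 5/4 = 5/2
Denominator: 3/8 = 3/8
Divide: (5/2) · (8/3) = 20/3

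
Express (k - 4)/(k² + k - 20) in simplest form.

Factor: k² + k - 20 = (k - 4)·(k + 5)
Cancel the common factor (k - 4).

1/(k + 5)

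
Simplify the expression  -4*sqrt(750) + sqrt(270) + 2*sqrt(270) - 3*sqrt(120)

4*sqrt(750) = 20*sqrt(30); sqrt(270) = 3*sqrt(30); 2*sqrt(270) = 6*sqrt(30); 3*sqrt(120) = 6*sqrt(30)
Combine: (-20 + 3 + 6 - 6)·sqrt(30) = -17*sqrt(30)

-17*sqrt(30)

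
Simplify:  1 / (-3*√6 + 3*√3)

(-√6 - √3)/9

Multiply numerator and denominator by 3*√3 + 3*√6.
Denominator becomes -27; numerator becomes 3*√3 + 3*√6.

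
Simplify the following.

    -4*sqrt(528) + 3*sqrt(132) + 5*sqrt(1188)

20*sqrt(33)

4*sqrt(528) = 16*sqrt(33); 3*sqrt(132) = 6*sqrt(33); 5*sqrt(1188) = 30*sqrt(33)
Combine: (-16 + 6 + 30)·sqrt(33) = 20*sqrt(33)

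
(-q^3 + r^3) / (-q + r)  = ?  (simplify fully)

r^3 - q^3 = (-q + r)(q^2 + q*r + r^2).

q^2 + q*r + r^2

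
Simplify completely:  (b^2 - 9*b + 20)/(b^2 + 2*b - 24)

(b - 5)/(b + 6)

Factor: b^2 - 9*b + 20 = (b - 4)*(b - 5);  b^2 + 2*b - 24 = (b - 4)*(b + 6)
Cancel the common factor (b - 4).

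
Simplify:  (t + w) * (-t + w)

(w+t)(w-t) = -t^2 + w^2.

-t^2 + w^2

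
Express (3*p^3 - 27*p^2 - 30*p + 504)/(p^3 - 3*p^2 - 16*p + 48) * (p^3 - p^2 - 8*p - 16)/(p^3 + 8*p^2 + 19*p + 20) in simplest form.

(3*p^2 - 39*p + 126)/(p^2 + 2*p - 15)

Factor: 3*p^3 - 27*p^2 - 30*p + 504 = 3*(p - 6)*(p + 4)*(p - 7);  p^3 - 3*p^2 - 16*p + 48 = (p + 4)*(p - 4)*(p - 3);  p^3 - p^2 - 8*p - 16 = (p - 4)*(p^2 + 3*p + 4);  p^3 + 8*p^2 + 19*p + 20 = (p^2 + 3*p + 4)*(p + 5)
Cancel the common factors (p^2 + 3*p + 4), (p - 4), (p + 4).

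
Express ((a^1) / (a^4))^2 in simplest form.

Inside the bracket: (a^-3)
Raise to the power 2: (a^-6)

a^(-6)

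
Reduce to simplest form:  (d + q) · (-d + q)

-d² + q²

Pair the conjugate factors: (q+d)(q-d) = -d² + q².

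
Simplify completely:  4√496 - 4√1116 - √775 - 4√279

-25*√31

4√496 = 16*√31; 4√1116 = 24*√31; √775 = 5*√31; 4√279 = 12*√31
Combine: (16 - 24 - 5 - 12)·√31 = -25*√31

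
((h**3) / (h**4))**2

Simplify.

h**(-2)

Inside the bracket: (h**-1)
Raise to the power 2: (h**-2)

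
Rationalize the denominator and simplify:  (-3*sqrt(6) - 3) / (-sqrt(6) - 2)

(-3*sqrt(6) + 12)/2

Multiply numerator and denominator by -2 + sqrt(6).
Denominator becomes -2; numerator becomes -12 + 3*sqrt(6).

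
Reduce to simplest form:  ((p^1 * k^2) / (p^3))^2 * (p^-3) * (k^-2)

Inside the bracket: (p^-2) * k^2
Raise to the power 2: (p^-4) * k^4
Multiply by (p^-3) * (k^-2): add exponents.

k^2/p^7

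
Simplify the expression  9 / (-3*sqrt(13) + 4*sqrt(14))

(27*sqrt(13) + 36*sqrt(14))/107

Multiply numerator and denominator by 3*sqrt(13) + 4*sqrt(14).
Denominator becomes 107; numerator becomes 27*sqrt(13) + 36*sqrt(14).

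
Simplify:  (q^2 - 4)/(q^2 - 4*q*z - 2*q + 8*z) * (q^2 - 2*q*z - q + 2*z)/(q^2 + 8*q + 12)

(-q^2 + 2*q*z + q - 2*z)/(-q^2 + 4*q*z - 6*q + 24*z)

Factor: q^2 - 4 = (q - 2)*(q + 2);  q^2 - 4*q*z - 2*q + 8*z = (q - 2)*(q - 4*z);  q^2 - 2*q*z - q + 2*z = (q - 2*z)*(q - 1);  q^2 + 8*q + 12 = (q + 2)*(q + 6)
Cancel the common factors (q - 2), (q + 2).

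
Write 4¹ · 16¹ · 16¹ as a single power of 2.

4¹ = 2^2; 16¹ = 2^4; 16¹ = 2^4
Combine exponents: 2^10

2^10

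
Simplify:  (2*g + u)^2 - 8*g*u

(2*g - u)^2

Expand the square and combine the 8*g*u term.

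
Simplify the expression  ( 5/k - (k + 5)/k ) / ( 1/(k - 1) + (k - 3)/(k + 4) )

Numerator: 5/k - (k + 5)/k = -1
Denominator: 1/(k - 1) + (k - 3)/(k + 4) = (k**2 - 3*k + 7)/(k**2 + 3*k - 4)
Divide: (-1) · ((k**2 + 3*k - 4)/(k**2 - 3*k + 7)) = (-k**2 - 3*k + 4)/(k**2 - 3*k + 7)

(-k**2 - 3*k + 4)/(k**2 - 3*k + 7)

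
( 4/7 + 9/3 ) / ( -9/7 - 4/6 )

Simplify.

Numerator: 4/7 + 9/3 = 25/7
Denominator: -9/7 - 4/6 = -41/21
Divide: (25/7) · (-21/41) = -75/41

-75/41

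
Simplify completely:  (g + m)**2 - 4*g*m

Expand the square and combine the 4*g*m term.

(g - m)**2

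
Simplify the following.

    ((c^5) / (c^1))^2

Inside the bracket: c^4
Raise to the power 2: c^8

c^8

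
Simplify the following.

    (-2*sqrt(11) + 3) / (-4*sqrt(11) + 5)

Multiply numerator and denominator by 5 + 4*sqrt(11).
Denominator becomes -151; numerator becomes -73 + 2*sqrt(11).

(-2*sqrt(11) + 73)/151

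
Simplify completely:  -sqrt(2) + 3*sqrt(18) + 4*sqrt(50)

28*sqrt(2)

sqrt(2) = sqrt(2); 3*sqrt(18) = 9*sqrt(2); 4*sqrt(50) = 20*sqrt(2)
Combine: (-1 + 9 + 20)·sqrt(2) = 28*sqrt(2)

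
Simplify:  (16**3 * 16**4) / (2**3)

2**25

16**3 = 2**12; 16**4 = 2**16; 2**3 = 2**3
Combine exponents: 2**25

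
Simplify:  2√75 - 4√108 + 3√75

2√75 = 10*√3; 4√108 = 24*√3; 3√75 = 15*√3
Combine: (10 - 24 + 15)·√3 = √3

√3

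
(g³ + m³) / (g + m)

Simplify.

g² - g*m + m²

Apply the sum-of-cubes factorisation and cancel (g + m).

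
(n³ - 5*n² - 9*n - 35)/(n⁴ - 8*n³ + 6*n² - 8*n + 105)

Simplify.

1/(n - 3)

Factor: n³ - 5*n² - 9*n - 35 = (n² + 2*n + 5)·(n - 7);  n⁴ - 8*n³ + 6*n² - 8*n + 105 = (n - 3)·(n² + 2*n + 5)·(n - 7)
Cancel the common factors (n² + 2*n + 5), (n - 7).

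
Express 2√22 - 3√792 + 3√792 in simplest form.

2*√22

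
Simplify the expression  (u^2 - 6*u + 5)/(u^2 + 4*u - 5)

(u - 5)/(u + 5)

Factor: u^2 - 6*u + 5 = (u - 1)*(u - 5);  u^2 + 4*u - 5 = (u - 1)*(u + 5)
Cancel the common factor (u - 1).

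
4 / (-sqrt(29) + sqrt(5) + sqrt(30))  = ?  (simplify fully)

(-6*sqrt(29) + 4*sqrt(30) + 54*sqrt(5) + 10*sqrt(174))/141

Group as (sqrt(5) + sqrt(30)) - sqrt(29); multiply by (sqrt(5) + sqrt(30)) + sqrt(29), then rationalise the remaining surd.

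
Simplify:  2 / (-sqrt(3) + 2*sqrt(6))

(2*sqrt(3) + 4*sqrt(6))/21

Multiply numerator and denominator by sqrt(3) + 2*sqrt(6).
Denominator becomes 21; numerator becomes 2*sqrt(3) + 4*sqrt(6).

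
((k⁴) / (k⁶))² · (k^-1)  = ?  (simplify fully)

k^(-5)

Inside the bracket: (k^-2)
Raise to the power 2: (k^-4)
Multiply by (k^-1): add exponents.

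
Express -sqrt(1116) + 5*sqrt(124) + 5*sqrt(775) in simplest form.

sqrt(1116) = 6*sqrt(31); 5*sqrt(124) = 10*sqrt(31); 5*sqrt(775) = 25*sqrt(31)
Combine: (-6 + 10 + 25)·sqrt(31) = 29*sqrt(31)

29*sqrt(31)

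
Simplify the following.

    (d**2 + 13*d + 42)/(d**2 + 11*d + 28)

(d + 6)/(d + 4)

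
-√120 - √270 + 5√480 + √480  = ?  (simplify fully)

19*√30

√120 = 2*√30; √270 = 3*√30; 5√480 = 20*√30; √480 = 4*√30
Combine: (-2 - 3 + 20 + 4)·√30 = 19*√30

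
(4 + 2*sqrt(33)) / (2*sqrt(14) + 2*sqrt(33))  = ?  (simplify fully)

(-sqrt(462) - 2*sqrt(14) + 2*sqrt(33) + 33)/19

Multiply numerator and denominator by -2*sqrt(14) + 2*sqrt(33).
Denominator becomes 76; numerator becomes -4*sqrt(462) - 8*sqrt(14) + 8*sqrt(33) + 132.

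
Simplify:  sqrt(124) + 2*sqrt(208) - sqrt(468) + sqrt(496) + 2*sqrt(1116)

2*sqrt(13) + 18*sqrt(31)

sqrt(124) = 2*sqrt(31); 2*sqrt(208) = 8*sqrt(13); sqrt(468) = 6*sqrt(13); sqrt(496) = 4*sqrt(31); 2*sqrt(1116) = 12*sqrt(31)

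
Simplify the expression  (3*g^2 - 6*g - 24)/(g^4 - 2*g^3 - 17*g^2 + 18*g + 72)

3/(g^2 - 9)

Factor: 3*g^2 - 6*g - 24 = 3*(g + 2)*(g - 4);  g^4 - 2*g^3 - 17*g^2 + 18*g + 72 = (g + 2)*(g - 3)*(g - 4)*(g + 3)
Cancel the common factors (g + 2), (g - 4).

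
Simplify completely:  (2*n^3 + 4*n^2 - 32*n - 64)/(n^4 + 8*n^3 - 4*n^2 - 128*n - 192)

Factor: 2*n^3 + 4*n^2 - 32*n - 64 = 2*(n + 2)*(n - 4)*(n + 4);  n^4 + 8*n^3 - 4*n^2 - 128*n - 192 = (n + 6)*(n + 4)*(n - 4)*(n + 2)
Cancel the common factors (n + 2), (n + 4), (n - 4).

2/(n + 6)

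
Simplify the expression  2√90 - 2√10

2√90 = 6*√10; 2√10 = 2*√10
Combine: (6 - 2)·√10 = 4*√10

4*√10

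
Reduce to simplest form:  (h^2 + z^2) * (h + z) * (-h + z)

(z+h)(z-h) = -h^2 + z^2; continue pairing.

-h^4 + z^4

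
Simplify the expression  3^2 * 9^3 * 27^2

3^14

3^2 = 3^2; 9^3 = 3^6; 27^2 = 3^6
Combine exponents: 3^14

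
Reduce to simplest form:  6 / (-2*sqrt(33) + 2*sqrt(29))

Multiply numerator and denominator by 2*sqrt(29) + 2*sqrt(33).
Denominator becomes -16; numerator becomes 12*sqrt(29) + 12*sqrt(33).

(-3*sqrt(33) - 3*sqrt(29))/4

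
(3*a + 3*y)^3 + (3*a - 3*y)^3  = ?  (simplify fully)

Write as f((3*a),(3*y)) + f((3*a),-(3*y)) and expand.

54*a*(a^2 + 3*y^2)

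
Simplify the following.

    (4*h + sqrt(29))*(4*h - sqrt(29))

16*h**2 - 29

(4*h)**2 - (sqrt(29))**2 = 16*h**2 - 29.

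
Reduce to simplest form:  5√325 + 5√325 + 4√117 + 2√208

70*√13

5√325 = 25*√13; 5√325 = 25*√13; 4√117 = 12*√13; 2√208 = 8*√13
Combine: (25 + 25 + 12 + 8)·√13 = 70*√13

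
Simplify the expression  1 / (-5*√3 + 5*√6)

(√3 + √6)/15

Multiply numerator and denominator by 5*√3 + 5*√6.
Denominator becomes 75; numerator becomes 5*√3 + 5*√6.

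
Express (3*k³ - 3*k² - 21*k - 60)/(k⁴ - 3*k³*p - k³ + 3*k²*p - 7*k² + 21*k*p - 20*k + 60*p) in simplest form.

Factor: 3*k³ - 3*k² - 21*k - 60 = 3·(k² + 3*k + 5)·(k - 4);  k⁴ - 3*k³*p - k³ + 3*k²*p - 7*k² + 21*k*p - 20*k + 60*p = (k - 4)·(k - 3*p)·(k² + 3*k + 5)
Cancel the common factors (k² + 3*k + 5), (k - 4).

-3/(-k + 3*p)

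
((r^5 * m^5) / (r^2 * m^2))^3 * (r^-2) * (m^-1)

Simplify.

m^8*r^7

Inside the bracket: r^3 * m^3
Raise to the power 3: r^9 * m^9
Multiply by (r^-2) * (m^-1): add exponents.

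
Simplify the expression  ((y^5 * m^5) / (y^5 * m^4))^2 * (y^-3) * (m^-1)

m/y^3

Inside the bracket: m^1
Raise to the power 2: m^2
Multiply by (y^-3) * (m^-1): add exponents.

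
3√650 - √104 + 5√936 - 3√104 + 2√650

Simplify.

47*√26

3√650 = 15*√26; √104 = 2*√26; 5√936 = 30*√26; 3√104 = 6*√26; 2√650 = 10*√26
Combine: (15 - 2 + 30 - 6 + 10)·√26 = 47*√26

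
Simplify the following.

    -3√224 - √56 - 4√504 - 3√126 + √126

-44*√14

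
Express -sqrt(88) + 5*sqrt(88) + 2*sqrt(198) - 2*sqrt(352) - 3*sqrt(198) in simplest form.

sqrt(88) = 2*sqrt(22); 5*sqrt(88) = 10*sqrt(22); 2*sqrt(198) = 6*sqrt(22); 2*sqrt(352) = 8*sqrt(22); 3*sqrt(198) = 9*sqrt(22)
Combine: (-2 + 10 + 6 - 8 - 9)·sqrt(22) = -3*sqrt(22)

-3*sqrt(22)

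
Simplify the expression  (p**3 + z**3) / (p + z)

p**2 - p*z + z**2

z**3 + p**3 = (p + z)(p**2 - p*z + z**2).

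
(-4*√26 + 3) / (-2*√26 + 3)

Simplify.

Multiply numerator and denominator by 3 + 2*√26.
Denominator becomes -95; numerator becomes -199 - 6*√26.

(6*√26 + 199)/95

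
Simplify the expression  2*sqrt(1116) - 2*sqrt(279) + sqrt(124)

8*sqrt(31)

2*sqrt(1116) = 12*sqrt(31); 2*sqrt(279) = 6*sqrt(31); sqrt(124) = 2*sqrt(31)
Combine: (12 - 6 + 2)·sqrt(31) = 8*sqrt(31)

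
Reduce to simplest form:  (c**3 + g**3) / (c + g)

c**2 - c*g + g**2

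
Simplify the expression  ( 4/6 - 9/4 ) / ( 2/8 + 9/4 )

Numerator: 4/6 - 9/4 = -19/12
Denominator: 2/8 + 9/4 = 5/2
Divide: (-19/12) · (2/5) = -19/30

-19/30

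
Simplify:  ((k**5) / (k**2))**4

Inside the bracket: k**3
Raise to the power 4: k**12

k**12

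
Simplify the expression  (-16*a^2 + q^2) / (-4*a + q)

Difference of squares: factor out (-4*a + q).

4*a + q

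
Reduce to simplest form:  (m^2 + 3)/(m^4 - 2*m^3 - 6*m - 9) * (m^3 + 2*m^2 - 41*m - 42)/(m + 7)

(m - 6)/(m - 3)

Factor: m^4 - 2*m^3 - 6*m - 9 = (m + 1)*(m - 3)*(m^2 + 3);  m^3 + 2*m^2 - 41*m - 42 = (m + 1)*(m + 7)*(m - 6)
Cancel the common factors (m^2 + 3), (m + 1), (m + 7).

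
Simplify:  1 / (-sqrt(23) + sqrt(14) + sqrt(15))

(-3*sqrt(23) + 11*sqrt(15) + 12*sqrt(14) + sqrt(4830))/402

Group as (sqrt(14) + sqrt(15)) - sqrt(23); multiply by (sqrt(14) + sqrt(15)) + sqrt(23), then rationalise the remaining surd.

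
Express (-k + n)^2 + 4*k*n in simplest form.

Expanding gives k^2 + 2*k*n + n^2, a perfect square.

(k + n)^2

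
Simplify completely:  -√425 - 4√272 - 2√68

√425 = 5*√17; 4√272 = 16*√17; 2√68 = 4*√17
Combine: (-5 - 16 - 4)·√17 = -25*√17

-25*√17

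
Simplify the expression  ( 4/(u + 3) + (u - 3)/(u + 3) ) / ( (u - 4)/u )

(u**2 + u)/(u**2 - u - 12)

Numerator: 4/(u + 3) + (u - 3)/(u + 3) = (u + 1)/(u + 3)
Denominator: (u - 4)/u = (u - 4)/u
Divide: ((u + 1)/(u + 3)) · (u/(u - 4)) = (u**2 + u)/(u**2 - u - 12)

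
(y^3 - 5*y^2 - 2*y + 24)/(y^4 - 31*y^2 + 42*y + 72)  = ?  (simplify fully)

(y + 2)/(y^2 + 7*y + 6)

Factor: y^3 - 5*y^2 - 2*y + 24 = (y - 3)*(y + 2)*(y - 4);  y^4 - 31*y^2 + 42*y + 72 = (y - 4)*(y + 6)*(y + 1)*(y - 3)
Cancel the common factors (y - 4), (y - 3).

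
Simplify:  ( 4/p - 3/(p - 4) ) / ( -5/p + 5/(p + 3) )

(-p^2 + 13*p + 48)/(15*p - 60)

Numerator: 4/p - 3/(p - 4) = (p - 16)/(p^2 - 4*p)
Denominator: -5/p + 5/(p + 3) = -15/(p^2 + 3*p)
Divide: ((p - 16)/(p^2 - 4*p)) · (-p^2/15 - p/5) = (-p^2 + 13*p + 48)/(15*p - 60)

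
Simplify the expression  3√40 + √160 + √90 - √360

3√40 = 6*√10; √160 = 4*√10; √90 = 3*√10; √360 = 6*√10
Combine: (6 + 4 + 3 - 6)·√10 = 7*√10

7*√10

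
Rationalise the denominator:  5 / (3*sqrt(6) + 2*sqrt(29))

(-15*sqrt(6) + 10*sqrt(29))/62

Multiply numerator and denominator by -3*sqrt(6) + 2*sqrt(29).
Denominator becomes 62; numerator becomes -15*sqrt(6) + 10*sqrt(29).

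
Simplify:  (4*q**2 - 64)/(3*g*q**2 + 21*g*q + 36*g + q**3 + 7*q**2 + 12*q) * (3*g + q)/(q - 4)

4/(q + 3)

Factor: 4*q**2 - 64 = 4*(q + 4)*(q - 4);  3*g*q**2 + 21*g*q + 36*g + q**3 + 7*q**2 + 12*q = (3*g + q)*(q + 3)*(q + 4)
Cancel the common factors (q - 4), (3*g + q), (q + 4).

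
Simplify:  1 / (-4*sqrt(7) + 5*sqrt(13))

(4*sqrt(7) + 5*sqrt(13))/213

Multiply numerator and denominator by 4*sqrt(7) + 5*sqrt(13).
Denominator becomes 213; numerator becomes 4*sqrt(7) + 5*sqrt(13).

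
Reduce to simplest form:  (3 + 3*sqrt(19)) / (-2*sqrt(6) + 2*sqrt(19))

(3*sqrt(6) + 3*sqrt(19) + 3*sqrt(114) + 57)/26

Multiply numerator and denominator by 2*sqrt(6) + 2*sqrt(19).
Denominator becomes 52; numerator becomes 6*sqrt(6) + 6*sqrt(19) + 6*sqrt(114) + 114.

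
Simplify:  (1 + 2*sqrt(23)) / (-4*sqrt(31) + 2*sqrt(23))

Multiply numerator and denominator by 2*sqrt(23) + 4*sqrt(31).
Denominator becomes -404; numerator becomes 2*sqrt(23) + 4*sqrt(31) + 92 + 8*sqrt(713).

(-4*sqrt(713) - 46 - 2*sqrt(31) - sqrt(23))/202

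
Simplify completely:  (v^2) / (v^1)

Quotient: v^1

v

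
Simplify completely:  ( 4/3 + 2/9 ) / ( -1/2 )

Numerator: 4/3 + 2/9 = 14/9
Denominator: -1/2 = -1/2
Divide: (14/9) · (-2) = -28/9

-28/9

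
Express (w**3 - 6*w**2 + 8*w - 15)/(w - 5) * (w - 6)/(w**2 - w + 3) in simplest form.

w - 6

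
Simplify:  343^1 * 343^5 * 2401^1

7^22

343^1 = 7^3; 343^5 = 7^15; 2401^1 = 7^4
Combine exponents: 7^22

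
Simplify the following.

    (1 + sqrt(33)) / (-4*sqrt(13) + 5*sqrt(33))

Multiply numerator and denominator by 4*sqrt(13) + 5*sqrt(33).
Denominator becomes 617; numerator becomes 4*sqrt(13) + 5*sqrt(33) + 4*sqrt(429) + 165.

(4*sqrt(13) + 5*sqrt(33) + 4*sqrt(429) + 165)/617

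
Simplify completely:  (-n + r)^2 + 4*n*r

(n + r)^2

Expanding gives n^2 + 2*n*r + r^2, a perfect square.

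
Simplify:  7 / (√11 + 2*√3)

-7*√11 + 14*√3

Multiply numerator and denominator by -2*√3 + √11.
Denominator becomes -1; numerator becomes -14*√3 + 7*√11.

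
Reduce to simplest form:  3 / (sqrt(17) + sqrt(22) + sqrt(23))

(-3*sqrt(8602) + 24*sqrt(23) + 27*sqrt(22) + 42*sqrt(17))/620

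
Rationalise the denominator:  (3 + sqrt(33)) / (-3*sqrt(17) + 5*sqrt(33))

Multiply numerator and denominator by 3*sqrt(17) + 5*sqrt(33).
Denominator becomes 672; numerator becomes 9*sqrt(17) + 3*sqrt(561) + 15*sqrt(33) + 165.

(3*sqrt(17) + sqrt(561) + 5*sqrt(33) + 55)/224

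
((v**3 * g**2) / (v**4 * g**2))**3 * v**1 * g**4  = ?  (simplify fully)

g**4/v**2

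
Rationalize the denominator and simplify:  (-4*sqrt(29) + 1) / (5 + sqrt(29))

(-121 + 21*sqrt(29))/4

Multiply numerator and denominator by -sqrt(29) + 5.
Denominator becomes -4; numerator becomes -21*sqrt(29) + 121.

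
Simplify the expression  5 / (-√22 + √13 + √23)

Group as (√13 + √23) - √22; multiply by (√13 + √23) + √22, then rationalise the remaining surd.

(-7*√22 + 6*√23 + 16*√13 + √6578)/100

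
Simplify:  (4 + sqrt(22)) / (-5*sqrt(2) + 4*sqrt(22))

Multiply numerator and denominator by 5*sqrt(2) + 4*sqrt(22).
Denominator becomes 302; numerator becomes 20*sqrt(2) + 10*sqrt(11) + 16*sqrt(22) + 88.

(10*sqrt(2) + 5*sqrt(11) + 8*sqrt(22) + 44)/151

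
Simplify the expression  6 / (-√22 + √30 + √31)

Group as (√30 + √31) - √22; multiply by (√30 + √31) + √22, then rationalise the remaining surd.

(-78*√22 + 42*√31 + 46*√30 + 8*√5115)/733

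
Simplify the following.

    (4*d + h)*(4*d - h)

16*d^2 - h^2

(4*d)^2 - (h)^2 = 16*d^2 - h^2.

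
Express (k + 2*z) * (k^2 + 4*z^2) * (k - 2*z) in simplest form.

k^4 - 16*z^4

Pair the conjugate factors: (k+(2*z))(k-(2*z)) = k^2 - 4*z^2, then repeat with the next factor.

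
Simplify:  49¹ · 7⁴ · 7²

7^8

49¹ = 7^2; 7⁴ = 7^4; 7² = 7^2
Combine exponents: 7^8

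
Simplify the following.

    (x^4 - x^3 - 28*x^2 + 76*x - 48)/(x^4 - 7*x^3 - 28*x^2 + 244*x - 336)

Factor: x^4 - x^3 - 28*x^2 + 76*x - 48 = (x - 2)*(x - 4)*(x + 6)*(x - 1);  x^4 - 7*x^3 - 28*x^2 + 244*x - 336 = (x - 2)*(x - 7)*(x + 6)*(x - 4)
Cancel the common factors (x - 4), (x - 2), (x + 6).

(x - 1)/(x - 7)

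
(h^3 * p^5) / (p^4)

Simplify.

h^3*p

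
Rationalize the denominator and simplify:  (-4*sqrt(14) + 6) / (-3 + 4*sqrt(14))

Multiply numerator and denominator by -4*sqrt(14) - 3.
Denominator becomes -215; numerator becomes -12*sqrt(14) + 206.

(-206 + 12*sqrt(14))/215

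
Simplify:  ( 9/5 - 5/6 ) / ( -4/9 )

-87/40

Numerator: 9/5 - 5/6 = 29/30
Denominator: -4/9 = -4/9
Divide: (29/30) · (-9/4) = -87/40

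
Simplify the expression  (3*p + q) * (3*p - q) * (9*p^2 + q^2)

81*p^4 - q^4

((3*p)+q)((3*p)-q) = 9*p^2 - q^2; continue pairing.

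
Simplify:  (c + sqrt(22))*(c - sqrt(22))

c**2 - 22

(c)**2 - (sqrt(22))**2 = c**2 - 22.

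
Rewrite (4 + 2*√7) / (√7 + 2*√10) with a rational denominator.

Multiply numerator and denominator by -2*√10 + √7.
Denominator becomes -33; numerator becomes -4*√70 - 8*√10 + 4*√7 + 14.

(-14 - 4*√7 + 8*√10 + 4*√70)/33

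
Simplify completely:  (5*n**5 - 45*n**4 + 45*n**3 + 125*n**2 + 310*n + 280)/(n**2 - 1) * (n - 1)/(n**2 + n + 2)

Factor: 5*n**5 - 45*n**4 + 45*n**3 + 125*n**2 + 310*n + 280 = 5*(n**2 + n + 2)*(n - 4)*(n + 1)*(n - 7);  n**2 - 1 = (n - 1)*(n + 1)
Cancel the common factors (n**2 + n + 2), (n - 1), (n + 1).

5*n**2 - 55*n + 140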